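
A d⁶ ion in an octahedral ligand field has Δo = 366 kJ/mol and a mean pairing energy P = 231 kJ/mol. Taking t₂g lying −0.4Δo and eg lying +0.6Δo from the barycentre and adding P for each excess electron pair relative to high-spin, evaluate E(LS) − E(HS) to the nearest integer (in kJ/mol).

High-spin: t₂g⁴ eg², CFSE = -0.4Δo = -146 kJ/mol.
Low-spin: t₂g⁶ eg⁰, orbital CFSE = -2.4Δo = -878 kJ/mol; plus 2 excess pairs × P = +462 kJ/mol; total -416 kJ/mol.
E(LS) − E(HS) = -416 − (-146) = -270 kJ/mol.

-270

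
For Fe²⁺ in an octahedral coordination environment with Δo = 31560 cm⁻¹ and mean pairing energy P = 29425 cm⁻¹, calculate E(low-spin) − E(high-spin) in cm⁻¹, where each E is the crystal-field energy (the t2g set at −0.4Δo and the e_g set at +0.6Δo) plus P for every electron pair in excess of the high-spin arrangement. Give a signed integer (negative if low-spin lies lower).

Fe sits in group 8; removing 2 electrons leaves Fe²⁺ with 8 − 2 = 6 d electrons.
High-spin: t2g^4 e_g^2, CFSE = -0.4Δo = -12624 cm⁻¹.
Low-spin: t2g^6 e_g^0, orbital CFSE = -2.4Δo = -75744 cm⁻¹; plus 2 excess pairs × P = +58850 cm⁻¹; total -16894 cm⁻¹.
Thus E(LS) − E(HS) = -4270 cm⁻¹.

-4270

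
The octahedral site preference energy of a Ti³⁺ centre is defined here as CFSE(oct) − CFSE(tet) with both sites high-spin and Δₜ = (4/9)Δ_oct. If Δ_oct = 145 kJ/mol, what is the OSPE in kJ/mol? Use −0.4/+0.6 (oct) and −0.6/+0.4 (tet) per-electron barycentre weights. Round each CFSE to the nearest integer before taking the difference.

Ti³⁺: group 4, so d-count = 4 − 3 = 1.
Octahedral high-spin t₂g¹ eg⁰: CFSE = -0.4 × 145 = -58 kJ/mol.
Tetrahedral: e¹ t₂⁰, CFSE = 1(−0.6) + 0(+0.4) = -0.6Δₜ = -0.6 × (4/9) × 145 = -39 kJ/mol.
OSPE = CFSE(oct) − CFSE(tet) = -58 − (-39) = -19 kJ/mol.

-19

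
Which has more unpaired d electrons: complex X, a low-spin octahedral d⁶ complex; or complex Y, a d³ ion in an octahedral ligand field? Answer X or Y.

X: t₂g⁶ eg⁰ → 0 unpaired.
Y: For octahedral d³ the high- and low-spin configurations coincide; t₂g³ eg⁰ → 3 unpaired.
So Y has more unpaired electrons.

Y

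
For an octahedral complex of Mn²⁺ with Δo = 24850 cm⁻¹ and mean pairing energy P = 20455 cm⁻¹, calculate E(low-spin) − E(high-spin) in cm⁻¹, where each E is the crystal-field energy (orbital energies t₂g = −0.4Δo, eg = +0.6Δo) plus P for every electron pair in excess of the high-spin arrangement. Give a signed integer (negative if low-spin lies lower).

Mn is in group 7, so Mn²⁺ is d⁵ (7 − 2 = 5).
In the high-spin limit (t₂g³ eg²) the orbital term is 0.0Δo = 0 cm⁻¹, with no excess pairing.
For low-spin the configuration is t₂g⁵ eg⁰: orbital energy -2.0 × 24850 = -49700 cm⁻¹, and 2 additional pairs relative to high-spin add 40910 cm⁻¹, giving -8790 cm⁻¹.
E(LS) − E(HS) = -8790 − (0) = -8790 cm⁻¹.

-8790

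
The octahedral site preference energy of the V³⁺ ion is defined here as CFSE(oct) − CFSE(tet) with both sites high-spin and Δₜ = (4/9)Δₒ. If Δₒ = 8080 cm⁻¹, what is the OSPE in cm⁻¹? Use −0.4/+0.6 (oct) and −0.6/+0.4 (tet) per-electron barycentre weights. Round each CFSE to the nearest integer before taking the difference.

-2155

Group 5 minus oxidation state +3 gives a d² configuration for V³⁺.
Octahedral (high-spin): t₂g² eg⁰, CFSE = 2(−0.4) + 0(+0.6) = -0.8Δₒ = -0.8 × 8080 = -6464 cm⁻¹.
In a tetrahedral site the filling is e² t₂⁰: CFSE(tet) = -1.2Δₜ = -1.2 × (4/9)(8080) = -4309 cm⁻¹.
OSPE = -6464 − (-4309) = -2155 cm⁻¹.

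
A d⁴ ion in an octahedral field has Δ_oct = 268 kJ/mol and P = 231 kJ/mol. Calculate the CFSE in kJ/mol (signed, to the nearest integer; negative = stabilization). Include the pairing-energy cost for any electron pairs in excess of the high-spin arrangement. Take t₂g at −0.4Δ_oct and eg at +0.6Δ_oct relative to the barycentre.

Since Δ_oct = 268 kJ/mol > P = 231 kJ/mol, the complex adopts the low-spin configuration.
Filling d⁴ accordingly: t₂g⁴ eg⁰.
Orbital CFSE = -1.6Δ_oct = -1.6 × 268 = -429 kJ/mol.
Excess pairs vs high-spin: 1 − 0 = 1; pairing cost = +231 kJ/mol.
Net CFSE = -429 + 231 = -198 kJ/mol.

-198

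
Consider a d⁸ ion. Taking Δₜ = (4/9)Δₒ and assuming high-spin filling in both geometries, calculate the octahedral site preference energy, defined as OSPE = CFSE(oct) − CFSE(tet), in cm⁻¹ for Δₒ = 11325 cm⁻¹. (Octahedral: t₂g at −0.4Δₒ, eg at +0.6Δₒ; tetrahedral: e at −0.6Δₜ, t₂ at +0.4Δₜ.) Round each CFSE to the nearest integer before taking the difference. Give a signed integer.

-9563

In an octahedral site d⁸ (HS) is t₂g⁶ eg², giving CFSE(oct) = -1.2Δₒ = -13590 cm⁻¹.
Tetrahedral: e⁴ t₂⁴, CFSE = 4(−0.6) + 4(+0.4) = -0.8Δₜ = -0.8 × (4/9) × 11325 = -4027 cm⁻¹.
OSPE = -13590 − (-4027) = -9563 cm⁻¹.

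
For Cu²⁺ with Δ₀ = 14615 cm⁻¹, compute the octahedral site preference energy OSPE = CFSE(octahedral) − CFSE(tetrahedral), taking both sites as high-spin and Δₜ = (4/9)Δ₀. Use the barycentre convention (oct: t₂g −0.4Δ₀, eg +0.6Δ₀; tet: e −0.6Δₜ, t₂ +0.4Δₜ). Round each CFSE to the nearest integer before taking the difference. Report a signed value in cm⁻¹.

-6171

Cu sits in group 11; removing 2 electrons leaves Cu²⁺ with 11 − 2 = 9 d electrons.
Octahedral high-spin t2g^6 e_g^3: CFSE = -0.6 × 14615 = -8769 cm⁻¹.
In a tetrahedral site the filling is e^4 t2^5: CFSE(tet) = -0.4Δₜ = -0.4 × (4/9)(14615) = -2598 cm⁻¹.
Subtracting, OSPE = -8769 − (-2598) = -6171 cm⁻¹.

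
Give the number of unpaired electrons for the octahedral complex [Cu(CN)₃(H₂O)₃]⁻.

1

Ligand charges: 3×(-1) from CN⁻ and 3×(+0) from H₂O sum to -3; with overall charge -1, Cu is +2.
Group 11 minus oxidation state +2 gives a d⁹ configuration for Cu²⁺.
Configuration: t₂g⁶ eg³, giving 1 unpaired electron.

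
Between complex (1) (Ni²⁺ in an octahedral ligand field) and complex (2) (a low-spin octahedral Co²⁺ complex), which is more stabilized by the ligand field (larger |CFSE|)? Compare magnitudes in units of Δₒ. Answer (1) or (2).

(2)

(1): Ni sits in group 10; removing 2 electrons leaves Ni²⁺ with 10 − 2 = 8 d electrons; t2g^6 e_g^2, CFSE = -1.2Δₒ.
(2): Co is in group 9, so Co²⁺ is d⁷ (9 − 2 = 7); t₂g⁶ eg¹, CFSE = -1.8Δₒ.
So (2) has the larger |CFSE|.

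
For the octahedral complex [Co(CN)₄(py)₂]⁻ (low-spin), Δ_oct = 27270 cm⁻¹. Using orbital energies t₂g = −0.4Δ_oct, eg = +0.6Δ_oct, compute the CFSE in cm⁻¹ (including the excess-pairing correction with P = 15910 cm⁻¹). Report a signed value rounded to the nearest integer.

-33628

Ligand charges: 4×(-1) from CN⁻ and 2×(+0) from py sum to -4; with overall charge -1, Co is +3.
Group 9 minus oxidation state +3 gives a d⁶ configuration for Co³⁺.
Electron filling gives t₂g⁶ eg⁰.
Orbital CFSE = 6(-0.4) + 0(0.6) = -2.4Δ_oct = -2.4 × 27270 = -65448 cm⁻¹.
High-spin d⁶ would be t₂g⁴ eg² with 1 pair; low-spin has 3, so 2 excess pairs cost +2P = +31820 cm⁻¹.
Combining: -65448 + 31820 = -33628 cm⁻¹.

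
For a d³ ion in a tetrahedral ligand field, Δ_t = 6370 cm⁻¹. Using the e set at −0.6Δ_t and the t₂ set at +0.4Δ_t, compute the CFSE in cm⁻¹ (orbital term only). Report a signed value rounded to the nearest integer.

Tetrahedral splitting is small, so the complex is high-spin.
Configuration: e² t₂¹.
Orbital CFSE = 2(-0.6) + 1(0.4) = -0.8Δ_t = -0.8 × 6370 = -5096 cm⁻¹.

-5096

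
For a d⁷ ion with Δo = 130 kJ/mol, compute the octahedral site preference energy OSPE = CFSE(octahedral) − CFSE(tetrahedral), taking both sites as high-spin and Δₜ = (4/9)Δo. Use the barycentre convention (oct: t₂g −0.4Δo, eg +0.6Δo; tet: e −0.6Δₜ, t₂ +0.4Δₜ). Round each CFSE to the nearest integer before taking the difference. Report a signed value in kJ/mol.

-35

In an octahedral site d⁷ (HS) is t₂g⁵ eg², giving CFSE(oct) = -0.8Δo = -104 kJ/mol.
Tetrahedral e⁴ t₂³ gives -1.2Δₜ = -1.2 × (4/9) × 130 = -69 kJ/mol.
Subtracting, OSPE = -104 − (-69) = -35 kJ/mol.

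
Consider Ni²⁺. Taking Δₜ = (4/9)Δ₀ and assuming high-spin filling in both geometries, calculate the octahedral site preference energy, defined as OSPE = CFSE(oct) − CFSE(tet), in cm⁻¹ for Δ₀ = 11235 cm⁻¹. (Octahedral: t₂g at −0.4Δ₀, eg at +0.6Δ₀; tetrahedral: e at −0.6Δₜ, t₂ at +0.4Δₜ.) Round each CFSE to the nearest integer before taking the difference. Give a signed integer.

Ni²⁺: group 10, so d-count = 10 − 2 = 8.
Octahedral high-spin t₂g⁶ eg²: CFSE = -1.2 × 11235 = -13482 cm⁻¹.
In a tetrahedral site the filling is e⁴ t₂⁴: CFSE(tet) = -0.8Δₜ = -0.8 × (4/9)(11235) = -3995 cm⁻¹.
Subtracting, OSPE = -13482 − (-3995) = -9487 cm⁻¹.

-9487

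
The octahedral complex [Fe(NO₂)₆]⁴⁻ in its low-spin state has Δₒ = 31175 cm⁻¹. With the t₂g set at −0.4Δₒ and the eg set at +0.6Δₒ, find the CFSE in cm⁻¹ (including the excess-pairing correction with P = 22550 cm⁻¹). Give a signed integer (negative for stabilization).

-29720

Each NO₂⁻ contributes -1; 6 × (-1) = -6. With overall charge -4, Fe is in the +2 oxidation state.
Fe sits in group 8; removing 2 electrons leaves Fe²⁺ with 8 − 2 = 6 d electrons.
Electron filling gives t₂g⁶ eg⁰.
The orbital stabilization is -2.4Δₒ = -2.4 × 31175 = -74820 cm⁻¹.
High-spin d⁶ would be t₂g⁴ eg² with 1 pair; low-spin has 3, so 2 excess pairs cost +2P = +45100 cm⁻¹.
Net CFSE = -74820 + 45100 = -29720 cm⁻¹.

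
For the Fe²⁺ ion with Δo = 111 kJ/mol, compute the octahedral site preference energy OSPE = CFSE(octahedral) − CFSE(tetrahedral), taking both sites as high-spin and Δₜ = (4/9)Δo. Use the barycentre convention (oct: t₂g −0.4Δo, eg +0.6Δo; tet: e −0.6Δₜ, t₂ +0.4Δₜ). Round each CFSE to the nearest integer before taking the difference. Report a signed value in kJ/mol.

-14

Fe sits in group 8; removing 2 electrons leaves Fe²⁺ with 8 − 2 = 6 d electrons.
Octahedral (high-spin): t₂g⁴ eg², CFSE = 4(−0.4) + 2(+0.6) = -0.4Δo = -0.4 × 111 = -44 kJ/mol.
Tetrahedral: e³ t₂³, CFSE = 3(−0.6) + 3(+0.4) = -0.6Δₜ = -0.6 × (4/9) × 111 = -30 kJ/mol.
Subtracting, OSPE = -44 − (-30) = -14 kJ/mol.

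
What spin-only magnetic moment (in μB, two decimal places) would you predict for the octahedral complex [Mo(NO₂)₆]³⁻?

3.87 μB

Each NO₂⁻ contributes -1; 6 × (-1) = -6. With overall charge -3, Mo is in the +3 oxidation state.
Group 6 minus oxidation state +3 gives a d³ configuration for Mo³⁺.
For octahedral d³ the high- and low-spin configurations coincide.
Configuration: t₂g³ eg⁰ → 3 unpaired electrons.
μ(spin-only) = √[3(3+2)] = √15 ≈ 3.87 μB.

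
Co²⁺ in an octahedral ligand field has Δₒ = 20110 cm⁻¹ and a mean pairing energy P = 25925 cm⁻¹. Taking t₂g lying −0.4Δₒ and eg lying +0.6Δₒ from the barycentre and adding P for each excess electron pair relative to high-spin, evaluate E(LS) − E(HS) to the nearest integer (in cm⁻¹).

5815

Co²⁺: group 9, so d-count = 9 − 2 = 7.
In the high-spin limit (t₂g⁵ eg²) the orbital term is -0.8Δₒ = -16088 cm⁻¹, with no excess pairing.
For low-spin the configuration is t₂g⁶ eg¹: orbital energy -1.8 × 20110 = -36198 cm⁻¹, and 1 additional pair relative to high-spin adds 25925 cm⁻¹, giving -10273 cm⁻¹.
The difference is -10273 − (-16088) = 5815 cm⁻¹, so high-spin lies lower.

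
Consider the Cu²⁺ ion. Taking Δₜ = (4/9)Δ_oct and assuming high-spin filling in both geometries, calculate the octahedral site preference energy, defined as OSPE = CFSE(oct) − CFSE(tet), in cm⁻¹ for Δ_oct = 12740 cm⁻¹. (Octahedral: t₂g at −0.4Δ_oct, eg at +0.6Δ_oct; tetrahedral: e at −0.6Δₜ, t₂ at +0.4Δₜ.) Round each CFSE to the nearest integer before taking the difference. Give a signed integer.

Cu²⁺: group 11, so d-count = 11 − 2 = 9.
In an octahedral site d⁹ (HS) is t₂g⁶ eg³, giving CFSE(oct) = -0.6Δ_oct = -7644 cm⁻¹.
Tetrahedral: e⁴ t₂⁵, CFSE = 4(−0.6) + 5(+0.4) = -0.4Δₜ = -0.4 × (4/9) × 12740 = -2265 cm⁻¹.
Subtracting, OSPE = -7644 − (-2265) = -5379 cm⁻¹.

-5379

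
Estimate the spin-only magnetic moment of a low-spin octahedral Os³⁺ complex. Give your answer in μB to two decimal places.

1.73 μB

Os³⁺: group 8, so d-count = 8 − 3 = 5.
Configuration: t₂g⁵ eg⁰ → 1 unpaired electron.
μ(spin-only) = √[1(1+2)] = √3 ≈ 1.73 μB.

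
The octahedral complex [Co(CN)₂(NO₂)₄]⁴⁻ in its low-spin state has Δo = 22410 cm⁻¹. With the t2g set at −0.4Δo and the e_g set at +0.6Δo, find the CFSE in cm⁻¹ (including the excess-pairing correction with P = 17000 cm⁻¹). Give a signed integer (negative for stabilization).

Ligand charges: 2×(-1) from CN⁻ and 4×(-1) from NO₂⁻ sum to -6; with overall charge -4, Co is +2.
Group 9 minus oxidation state +2 gives a d⁷ configuration for Co²⁺.
The d⁷ electrons fill as t2g^6 e_g^1.
Orbital CFSE = 6(-0.4) + 1(0.6) = -1.8Δo = -1.8 × 22410 = -40338 cm⁻¹.
Relative to high-spin t2g^5 e_g^2 (2 paired), the low-spin configuration has 1 additional pair, contributing +1 × 17000 = +17000 cm⁻¹.
Combining: -40338 + 17000 = -23338 cm⁻¹.

-23338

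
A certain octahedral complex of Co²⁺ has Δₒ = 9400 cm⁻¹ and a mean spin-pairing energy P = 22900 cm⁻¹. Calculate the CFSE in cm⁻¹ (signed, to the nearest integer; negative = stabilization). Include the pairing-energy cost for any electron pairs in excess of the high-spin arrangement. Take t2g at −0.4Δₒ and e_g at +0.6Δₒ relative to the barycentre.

-7520

Co sits in group 9; removing 2 electrons leaves Co²⁺ with 9 − 2 = 7 d electrons.
With Δₒ < P the complex is high-spin.
Filling d⁷ accordingly: t2g^5 e_g^2.
Orbital CFSE = -0.8Δₒ = -0.8 × 9400 = -7520 cm⁻¹.
High-spin has no excess pairs, so no pairing correction applies.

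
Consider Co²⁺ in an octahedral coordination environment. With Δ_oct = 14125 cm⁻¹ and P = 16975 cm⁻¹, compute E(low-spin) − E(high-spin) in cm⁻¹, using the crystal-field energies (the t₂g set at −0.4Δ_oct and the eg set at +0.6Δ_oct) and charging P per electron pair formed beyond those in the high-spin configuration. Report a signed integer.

Co sits in group 9; removing 2 electrons leaves Co²⁺ with 9 − 2 = 7 d electrons.
High-spin d⁷ fills as t₂g⁵ eg² with CFSE 5(−0.4) + 2(+0.6) = -0.8Δ_oct = -11300 cm⁻¹.
Low-spin t₂g⁶ eg¹ gives -1.8Δ_oct = -25425 cm⁻¹, but forming 1 extra pair costs 1P = 16975 cm⁻¹, so E(LS) = -25425 + 16975 = -8450 cm⁻¹.
The difference is -8450 − (-11300) = 2850 cm⁻¹, so high-spin lies lower.

2850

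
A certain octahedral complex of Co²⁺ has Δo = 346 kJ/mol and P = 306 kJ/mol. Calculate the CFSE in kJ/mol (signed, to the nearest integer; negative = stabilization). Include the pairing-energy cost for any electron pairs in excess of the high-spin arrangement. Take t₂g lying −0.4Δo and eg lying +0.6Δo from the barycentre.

Co is in group 9, so Co²⁺ is d⁷ (9 − 2 = 7).
Since Δo = 346 kJ/mol > P = 306 kJ/mol, the complex adopts the low-spin configuration.
Filling d⁷ accordingly: t₂g⁶ eg¹.
Orbital CFSE = -1.8Δo = -1.8 × 346 = -623 kJ/mol.
Excess pairs vs high-spin: 3 − 2 = 1; pairing cost = +306 kJ/mol.
Net CFSE = -623 + 306 = -317 kJ/mol.

-317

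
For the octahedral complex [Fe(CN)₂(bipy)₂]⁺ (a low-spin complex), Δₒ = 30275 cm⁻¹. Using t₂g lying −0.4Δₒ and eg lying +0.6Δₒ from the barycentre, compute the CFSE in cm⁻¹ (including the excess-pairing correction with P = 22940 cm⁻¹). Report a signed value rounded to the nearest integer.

-14670

Ligand charges: 2×(-1) from CN⁻ and 2×(+0) from bipy sum to -2; with overall charge +1, Fe is +3.
Group 8 minus oxidation state +3 gives a d⁵ configuration for Fe³⁺.
Electron filling gives t₂g⁵ eg⁰.
Orbital CFSE = 5(-0.4) + 0(0.6) = -2.0Δₒ = -2.0 × 30275 = -60550 cm⁻¹.
Relative to high-spin t₂g³ eg² (0 paired), the low-spin configuration has 2 additional pairs, contributing +2 × 22940 = +45880 cm⁻¹.
Overall CFSE = -60550 + 45880 = -14670 cm⁻¹.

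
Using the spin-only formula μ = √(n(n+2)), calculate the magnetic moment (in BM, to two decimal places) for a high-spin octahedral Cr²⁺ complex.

4.90 BM

Cr²⁺: group 6, so d-count = 6 − 2 = 4.
Configuration: t₂g³ eg¹ → 4 unpaired electrons.
μ(spin-only) = √[4(4+2)] = √24 ≈ 4.90 BM.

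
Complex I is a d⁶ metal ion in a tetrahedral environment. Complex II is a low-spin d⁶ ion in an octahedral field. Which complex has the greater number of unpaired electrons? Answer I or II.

I: Tetrahedral splitting is small, so the complex is high-spin; e^3 t2^3 → 4 unpaired.
II: t2g^6 e_g^0 → 0 unpaired.
So I has more unpaired electrons.

I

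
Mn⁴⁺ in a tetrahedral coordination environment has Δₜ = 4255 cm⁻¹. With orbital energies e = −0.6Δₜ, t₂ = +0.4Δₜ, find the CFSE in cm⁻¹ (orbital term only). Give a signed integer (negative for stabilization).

-3404

Mn is in group 7, so Mn⁴⁺ is d³ (7 − 4 = 3).
Tetrahedral splitting is small, so the complex is high-spin.
Configuration: e² t₂¹.
CFSE(orbital) = 2×(-0.6Δₜ) + 1×(0.4Δₜ) = -0.8Δₜ; with Δₜ = 4255 cm⁻¹ that is -3404 cm⁻¹.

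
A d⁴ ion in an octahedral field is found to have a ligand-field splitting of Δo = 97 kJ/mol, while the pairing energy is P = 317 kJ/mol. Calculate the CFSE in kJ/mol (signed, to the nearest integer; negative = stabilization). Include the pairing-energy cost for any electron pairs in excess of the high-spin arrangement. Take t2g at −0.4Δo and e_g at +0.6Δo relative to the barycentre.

-58

Here Δo < P (97 < 317), so the high-spin state is favoured.
That gives t2g^3 e_g^1.
Orbital CFSE = -0.6Δo = -0.6 × 97 = -58 kJ/mol.
High-spin has no excess pairs, so no pairing correction applies.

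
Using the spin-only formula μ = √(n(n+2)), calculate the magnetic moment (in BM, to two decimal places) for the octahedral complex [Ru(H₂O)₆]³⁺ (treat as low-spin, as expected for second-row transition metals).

H₂O is neutral, so the +3 overall charge sits on Ru: oxidation state +3.
Ru is in group 8, so Ru³⁺ is d⁵ (8 − 3 = 5).
Configuration: t₂g⁵ eg⁰ → 1 unpaired electron.
μ(spin-only) = √[1(1+2)] = √3 ≈ 1.73 BM.

1.73 BM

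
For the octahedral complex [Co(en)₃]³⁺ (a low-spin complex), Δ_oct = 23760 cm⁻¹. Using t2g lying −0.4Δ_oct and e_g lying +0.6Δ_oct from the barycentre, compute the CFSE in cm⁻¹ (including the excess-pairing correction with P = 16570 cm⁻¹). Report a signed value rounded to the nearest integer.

-23884

en is neutral, so the +3 overall charge sits on Co: oxidation state +3.
Co sits in group 9; removing 3 electrons leaves Co³⁺ with 9 − 3 = 6 d electrons.
The d⁶ electrons fill as t2g^6 e_g^0.
CFSE(orbital) = 6×(-0.4Δ_oct) + 0×(0.6Δ_oct) = -2.4Δ_oct; with Δ_oct = 23760 cm⁻¹ that is -57024 cm⁻¹.
Relative to high-spin t2g^4 e_g^2 (1 paired), the low-spin configuration has 2 additional pairs, contributing +2 × 16570 = +33140 cm⁻¹.
Combining: -57024 + 33140 = -23884 cm⁻¹.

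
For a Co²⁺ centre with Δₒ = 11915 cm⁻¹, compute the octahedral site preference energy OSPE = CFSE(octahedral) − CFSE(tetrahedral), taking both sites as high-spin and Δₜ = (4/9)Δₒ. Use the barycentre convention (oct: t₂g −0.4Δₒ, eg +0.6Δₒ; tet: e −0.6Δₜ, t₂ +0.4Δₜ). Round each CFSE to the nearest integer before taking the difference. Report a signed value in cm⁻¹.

-3177

Group 9 minus oxidation state +2 gives a d⁷ configuration for Co²⁺.
Octahedral (high-spin): t2g^5 e_g^2, CFSE = 5(−0.4) + 2(+0.6) = -0.8Δₒ = -0.8 × 11915 = -9532 cm⁻¹.
Tetrahedral: e^4 t2^3, CFSE = 4(−0.6) + 3(+0.4) = -1.2Δₜ = -1.2 × (4/9) × 11915 = -6355 cm⁻¹.
OSPE = -9532 − (-6355) = -3177 cm⁻¹.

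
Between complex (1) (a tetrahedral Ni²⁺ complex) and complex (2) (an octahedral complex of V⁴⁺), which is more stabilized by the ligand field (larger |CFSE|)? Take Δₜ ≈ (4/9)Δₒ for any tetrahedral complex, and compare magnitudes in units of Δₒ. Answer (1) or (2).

(2)

(1): Ni sits in group 10; removing 2 electrons leaves Ni²⁺ with 10 − 2 = 8 d electrons; Tetrahedral splitting is small, so the complex is high-spin; e^4 t2^4, CFSE = -0.8Δₜ ≈ -0.36Δₒ.
(2): V sits in group 5; removing 4 electrons leaves V⁴⁺ with 5 − 4 = 1 d electrons; For octahedral d¹ the high- and low-spin configurations coincide; t2g^1 e_g^0, CFSE = -0.4Δₒ.
So (2) has the larger |CFSE|.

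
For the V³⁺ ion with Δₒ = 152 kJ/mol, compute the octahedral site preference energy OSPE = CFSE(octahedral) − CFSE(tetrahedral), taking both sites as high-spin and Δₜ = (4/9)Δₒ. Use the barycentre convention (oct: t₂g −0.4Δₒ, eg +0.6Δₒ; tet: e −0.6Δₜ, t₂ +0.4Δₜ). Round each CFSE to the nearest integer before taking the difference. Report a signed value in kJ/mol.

V³⁺: group 5, so d-count = 5 − 3 = 2.
In an octahedral site d² (HS) is t2g^2 e_g^0, giving CFSE(oct) = -0.8Δₒ = -122 kJ/mol.
In a tetrahedral site the filling is e^2 t2^0: CFSE(tet) = -1.2Δₜ = -1.2 × (4/9)(152) = -81 kJ/mol.
Subtracting, OSPE = -122 − (-81) = -41 kJ/mol.

-41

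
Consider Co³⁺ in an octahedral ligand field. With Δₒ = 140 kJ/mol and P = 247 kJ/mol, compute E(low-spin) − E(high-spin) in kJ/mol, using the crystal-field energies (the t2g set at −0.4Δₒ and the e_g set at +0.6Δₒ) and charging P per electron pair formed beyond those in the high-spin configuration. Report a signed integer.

214

Co sits in group 9; removing 3 electrons leaves Co³⁺ with 9 − 3 = 6 d electrons.
In the high-spin limit (t2g^4 e_g^2) the orbital term is -0.4Δₒ = -56 kJ/mol, with no excess pairing.
Low-spin: t2g^6 e_g^0, orbital CFSE = -2.4Δₒ = -336 kJ/mol; plus 2 excess pairs × P = +494 kJ/mol; total 158 kJ/mol.
E(LS) − E(HS) = 158 − (-56) = 214 kJ/mol.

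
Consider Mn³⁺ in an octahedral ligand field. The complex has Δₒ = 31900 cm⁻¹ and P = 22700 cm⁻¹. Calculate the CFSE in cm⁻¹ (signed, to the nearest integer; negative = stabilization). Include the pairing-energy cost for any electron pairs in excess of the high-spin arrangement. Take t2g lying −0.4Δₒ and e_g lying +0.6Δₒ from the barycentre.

Group 7 minus oxidation state +3 gives a d⁴ configuration for Mn³⁺.
With Δₒ > P the complex is low-spin.
That gives t2g^4 e_g^0.
Orbital CFSE = -1.6Δₒ = -1.6 × 31900 = -51040 cm⁻¹.
Excess pairs vs high-spin: 1 − 0 = 1; pairing cost = +22700 cm⁻¹.
Net CFSE = -51040 + 22700 = -28340 cm⁻¹.

-28340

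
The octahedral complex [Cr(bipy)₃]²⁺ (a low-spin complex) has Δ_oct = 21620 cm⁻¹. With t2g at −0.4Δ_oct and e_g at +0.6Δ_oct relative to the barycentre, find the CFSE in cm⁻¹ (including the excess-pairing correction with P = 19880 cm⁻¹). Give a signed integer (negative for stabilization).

-14712

bipy is neutral, so the +2 overall charge sits on Cr: oxidation state +2.
Cr sits in group 6; removing 2 electrons leaves Cr²⁺ with 6 − 2 = 4 d electrons.
Configuration: t2g^4 e_g^0.
Orbital CFSE = 4(-0.4) + 0(0.6) = -1.6Δ_oct = -1.6 × 21620 = -34592 cm⁻¹.
Relative to high-spin t2g^3 e_g^1 (0 paired), the low-spin configuration has 1 additional pair, contributing +1 × 19880 = +19880 cm⁻¹.
Overall CFSE = -34592 + 19880 = -14712 cm⁻¹.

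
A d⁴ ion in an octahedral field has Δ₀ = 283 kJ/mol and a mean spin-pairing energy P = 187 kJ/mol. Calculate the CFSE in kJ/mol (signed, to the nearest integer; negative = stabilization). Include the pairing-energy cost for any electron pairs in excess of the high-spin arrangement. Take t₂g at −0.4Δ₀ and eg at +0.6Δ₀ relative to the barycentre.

-266

Here Δ₀ > P (283 > 187), so the low-spin state is favoured.
That gives t₂g⁴ eg⁰.
Orbital CFSE = -1.6Δ₀ = -1.6 × 283 = -453 kJ/mol.
Excess pairs vs high-spin: 1 − 0 = 1; pairing cost = +187 kJ/mol.
Net CFSE = -453 + 187 = -266 kJ/mol.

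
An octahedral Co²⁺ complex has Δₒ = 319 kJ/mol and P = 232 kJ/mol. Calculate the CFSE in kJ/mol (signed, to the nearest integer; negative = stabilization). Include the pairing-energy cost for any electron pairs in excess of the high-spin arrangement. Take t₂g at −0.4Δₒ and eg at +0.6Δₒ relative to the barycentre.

-342

Co sits in group 9; removing 2 electrons leaves Co²⁺ with 9 − 2 = 7 d electrons.
With Δₒ > P the complex is low-spin.
That gives t₂g⁶ eg¹.
Orbital CFSE = -1.8Δₒ = -1.8 × 319 = -574 kJ/mol.
Excess pairs vs high-spin: 3 − 2 = 1; pairing cost = +232 kJ/mol.
Net CFSE = -574 + 232 = -342 kJ/mol.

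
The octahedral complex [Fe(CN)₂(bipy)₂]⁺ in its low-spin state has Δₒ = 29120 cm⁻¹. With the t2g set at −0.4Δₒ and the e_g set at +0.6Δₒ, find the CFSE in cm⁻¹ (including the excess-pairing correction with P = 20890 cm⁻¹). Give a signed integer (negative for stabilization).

Ligand charges: 2×(-1) from CN⁻ and 2×(+0) from bipy sum to -2; with overall charge +1, Fe is +3.
Fe is in group 8, so Fe³⁺ is d⁵ (8 − 3 = 5).
Configuration: t2g^5 e_g^0.
Orbital CFSE = 5(-0.4) + 0(0.6) = -2.0Δₒ = -2.0 × 29120 = -58240 cm⁻¹.
Relative to high-spin t2g^3 e_g^2 (0 paired), the low-spin configuration has 2 additional pairs, contributing +2 × 20890 = +41780 cm⁻¹.
Net CFSE = -58240 + 41780 = -16460 cm⁻¹.

-16460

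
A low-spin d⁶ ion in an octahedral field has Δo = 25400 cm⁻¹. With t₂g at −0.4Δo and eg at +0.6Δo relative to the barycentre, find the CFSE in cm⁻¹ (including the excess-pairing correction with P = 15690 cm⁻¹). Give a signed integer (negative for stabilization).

The d⁶ electrons fill as t₂g⁶ eg⁰.
CFSE(orbital) = 6×(-0.4Δo) + 0×(0.6Δo) = -2.4Δo; with Δo = 25400 cm⁻¹ that is -60960 cm⁻¹.
High-spin d⁶ would be t₂g⁴ eg² with 1 pair; low-spin has 3, so 2 excess pairs cost +2P = +31380 cm⁻¹.
Overall CFSE = -60960 + 31380 = -29580 cm⁻¹.

-29580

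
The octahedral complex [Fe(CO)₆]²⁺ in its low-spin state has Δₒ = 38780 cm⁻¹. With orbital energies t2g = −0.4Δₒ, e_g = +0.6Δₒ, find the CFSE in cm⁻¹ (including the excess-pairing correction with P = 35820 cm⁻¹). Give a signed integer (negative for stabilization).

-21432

CO is neutral, so the +2 overall charge sits on Fe: oxidation state +2.
Fe is in group 8, so Fe²⁺ is d⁶ (8 − 2 = 6).
Electron filling gives t2g^6 e_g^0.
Orbital CFSE = 6(-0.4) + 0(0.6) = -2.4Δₒ = -2.4 × 38780 = -93072 cm⁻¹.
High-spin d⁶ would be t2g^4 e_g^2 with 1 pair; low-spin has 3, so 2 excess pairs cost +2P = +71640 cm⁻¹.
Overall CFSE = -93072 + 71640 = -21432 cm⁻¹.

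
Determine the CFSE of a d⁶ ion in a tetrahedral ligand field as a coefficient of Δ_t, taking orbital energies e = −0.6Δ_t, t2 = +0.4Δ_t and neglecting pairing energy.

-0.6 Δ_t

With tetrahedral geometry the complex is necessarily high-spin.
Configuration: e^3 t2^3.
CFSE = 3(-0.6Δ_t) + 3(0.4Δ_t) = -1.8Δ_t + 1.2Δ_t = -0.6Δ_t.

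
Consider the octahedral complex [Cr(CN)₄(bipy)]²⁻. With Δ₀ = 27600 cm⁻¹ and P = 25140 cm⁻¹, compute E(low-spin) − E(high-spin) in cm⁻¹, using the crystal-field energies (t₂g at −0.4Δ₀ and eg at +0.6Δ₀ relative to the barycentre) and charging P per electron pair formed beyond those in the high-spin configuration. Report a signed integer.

Ligand charges: 4×(-1) from CN⁻ and 1×(+0) from bipy sum to -4; with overall charge -2, Cr is +2.
Group 6 minus oxidation state +2 gives a d⁴ configuration for Cr²⁺.
High-spin d⁴ fills as t₂g³ eg¹ with CFSE 3(−0.4) + 1(+0.6) = -0.6Δ₀ = -16560 cm⁻¹.
Low-spin t₂g⁴ eg⁰ gives -1.6Δ₀ = -44160 cm⁻¹, but forming 1 extra pair costs 1P = 25140 cm⁻¹, so E(LS) = -44160 + 25140 = -19020 cm⁻¹.
E(LS) − E(HS) = -19020 − (-16560) = -2460 cm⁻¹.

-2460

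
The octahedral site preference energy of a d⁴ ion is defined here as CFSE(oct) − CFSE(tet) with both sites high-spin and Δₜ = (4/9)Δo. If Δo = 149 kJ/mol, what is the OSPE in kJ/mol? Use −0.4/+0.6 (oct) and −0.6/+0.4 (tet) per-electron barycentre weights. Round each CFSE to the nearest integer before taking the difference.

In an octahedral site d⁴ (HS) is t₂g³ eg¹, giving CFSE(oct) = -0.6Δo = -89 kJ/mol.
Tetrahedral: e² t₂², CFSE = 2(−0.6) + 2(+0.4) = -0.4Δₜ = -0.4 × (4/9) × 149 = -26 kJ/mol.
OSPE = -89 − (-26) = -63 kJ/mol.

-63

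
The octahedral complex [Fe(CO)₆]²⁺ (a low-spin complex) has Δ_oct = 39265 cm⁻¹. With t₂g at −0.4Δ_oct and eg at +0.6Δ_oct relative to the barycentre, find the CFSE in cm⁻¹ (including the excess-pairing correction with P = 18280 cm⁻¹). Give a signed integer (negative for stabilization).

CO is neutral, so the +2 overall charge sits on Fe: oxidation state +2.
Fe²⁺: group 8, so d-count = 8 − 2 = 6.
Configuration: t₂g⁶ eg⁰.
Orbital CFSE = 6(-0.4) + 0(0.6) = -2.4Δ_oct = -2.4 × 39265 = -94236 cm⁻¹.
High-spin d⁶ would be t₂g⁴ eg² with 1 pair; low-spin has 3, so 2 excess pairs cost +2P = +36560 cm⁻¹.
Net CFSE = -94236 + 36560 = -57676 cm⁻¹.

-57676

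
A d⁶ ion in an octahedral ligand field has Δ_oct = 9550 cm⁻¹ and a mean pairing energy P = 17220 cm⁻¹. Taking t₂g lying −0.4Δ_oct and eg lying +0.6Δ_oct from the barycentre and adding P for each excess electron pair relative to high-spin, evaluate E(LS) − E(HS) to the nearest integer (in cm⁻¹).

15340

In the high-spin limit (t₂g⁴ eg²) the orbital term is -0.4Δ_oct = -3820 cm⁻¹, with no excess pairing.
Low-spin: t₂g⁶ eg⁰, orbital CFSE = -2.4Δ_oct = -22920 cm⁻¹; plus 2 excess pairs × P = +34440 cm⁻¹; total 11520 cm⁻¹.
E(LS) − E(HS) = 11520 − (-3820) = 15340 cm⁻¹.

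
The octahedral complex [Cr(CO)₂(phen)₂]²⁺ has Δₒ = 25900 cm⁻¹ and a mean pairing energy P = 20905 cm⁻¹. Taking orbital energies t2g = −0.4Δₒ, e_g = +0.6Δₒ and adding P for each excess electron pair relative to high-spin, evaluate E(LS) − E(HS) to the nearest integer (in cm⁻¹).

Ligand charges: 2×(+0) from CO and 2×(+0) from phen sum to +0; with overall charge +2, Cr is +2.
Cr²⁺: group 6, so d-count = 6 − 2 = 4.
High-spin: t2g^3 e_g^1, CFSE = -0.6Δₒ = -15540 cm⁻¹.
For low-spin the configuration is t2g^4 e_g^0: orbital energy -1.6 × 25900 = -41440 cm⁻¹, and 1 additional pair relative to high-spin adds 20905 cm⁻¹, giving -20535 cm⁻¹.
Thus E(LS) − E(HS) = -4995 cm⁻¹.

-4995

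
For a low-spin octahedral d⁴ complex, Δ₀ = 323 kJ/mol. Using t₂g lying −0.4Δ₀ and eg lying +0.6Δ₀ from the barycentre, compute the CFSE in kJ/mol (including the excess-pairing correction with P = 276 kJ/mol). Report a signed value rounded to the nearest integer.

-241

The d⁴ electrons fill as t₂g⁴ eg⁰.
CFSE(orbital) = 4×(-0.4Δ₀) + 0×(0.6Δ₀) = -1.6Δ₀; with Δ₀ = 323 kJ/mol that is -517 kJ/mol.
Pairing penalty: 1 pair vs 0 in the high-spin reference → 1 extra × P = 276 kJ/mol.
Net CFSE = -517 + 276 = -241 kJ/mol.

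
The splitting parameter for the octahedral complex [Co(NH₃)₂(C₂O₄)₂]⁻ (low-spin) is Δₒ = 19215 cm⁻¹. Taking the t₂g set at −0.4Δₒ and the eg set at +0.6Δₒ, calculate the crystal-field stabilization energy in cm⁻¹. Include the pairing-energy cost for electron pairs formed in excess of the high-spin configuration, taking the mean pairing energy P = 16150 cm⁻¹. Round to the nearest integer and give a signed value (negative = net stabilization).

-13816

Ligand charges: 2×(+0) from NH₃ and 2×(-2) from C₂O₄²⁻ sum to -4; with overall charge -1, Co is +3.
Group 9 minus oxidation state +3 gives a d⁶ configuration for Co³⁺.
Configuration: t₂g⁶ eg⁰.
Orbital CFSE = 6(-0.4) + 0(0.6) = -2.4Δₒ = -2.4 × 19215 = -46116 cm⁻¹.
Pairing penalty: 3 pairs vs 1 in the high-spin reference → 2 extra × P = 32300 cm⁻¹.
Overall CFSE = -46116 + 32300 = -13816 cm⁻¹.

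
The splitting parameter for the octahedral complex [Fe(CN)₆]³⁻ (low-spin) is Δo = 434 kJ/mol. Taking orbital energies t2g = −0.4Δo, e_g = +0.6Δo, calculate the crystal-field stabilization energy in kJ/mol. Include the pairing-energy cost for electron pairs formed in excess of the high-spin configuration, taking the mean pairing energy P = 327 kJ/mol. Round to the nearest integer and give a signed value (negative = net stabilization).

-214

Each CN⁻ contributes -1; 6 × (-1) = -6. With overall charge -3, Fe is in the +3 oxidation state.
Fe sits in group 8; removing 3 electrons leaves Fe³⁺ with 8 − 3 = 5 d electrons.
Configuration: t2g^5 e_g^0.
The orbital stabilization is -2.0Δo = -2.0 × 434 = -868 kJ/mol.
High-spin d⁵ would be t2g^3 e_g^2 with 0 pairs; low-spin has 2, so 2 excess pairs cost +2P = +654 kJ/mol.
Combining: -868 + 654 = -214 kJ/mol.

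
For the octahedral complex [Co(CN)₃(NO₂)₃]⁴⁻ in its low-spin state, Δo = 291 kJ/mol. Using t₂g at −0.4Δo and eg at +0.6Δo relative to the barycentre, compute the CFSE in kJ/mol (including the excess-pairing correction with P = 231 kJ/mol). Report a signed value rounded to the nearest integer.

-293

Ligand charges: 3×(-1) from CN⁻ and 3×(-1) from NO₂⁻ sum to -6; with overall charge -4, Co is +2.
Co sits in group 9; removing 2 electrons leaves Co²⁺ with 9 − 2 = 7 d electrons.
The d⁷ electrons fill as t₂g⁶ eg¹.
Orbital CFSE = 6(-0.4) + 1(0.6) = -1.8Δo = -1.8 × 291 = -524 kJ/mol.
High-spin d⁷ would be t₂g⁵ eg² with 2 pairs; low-spin has 3, so 1 excess pair costs +1P = +231 kJ/mol.
Overall CFSE = -524 + 231 = -293 kJ/mol.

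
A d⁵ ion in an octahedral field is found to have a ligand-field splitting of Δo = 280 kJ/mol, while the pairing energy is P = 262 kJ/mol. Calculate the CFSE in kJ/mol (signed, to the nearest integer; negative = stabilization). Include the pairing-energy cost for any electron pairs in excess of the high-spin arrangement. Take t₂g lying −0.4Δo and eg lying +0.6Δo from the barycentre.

Since Δo = 280 kJ/mol > P = 262 kJ/mol, the complex adopts the low-spin configuration.
Configuration: t₂g⁵ eg⁰.
Orbital CFSE = -2.0Δo = -2.0 × 280 = -560 kJ/mol.
Excess pairs vs high-spin: 2 − 0 = 2; pairing cost = +524 kJ/mol.
Net CFSE = -560 + 524 = -36 kJ/mol.

-36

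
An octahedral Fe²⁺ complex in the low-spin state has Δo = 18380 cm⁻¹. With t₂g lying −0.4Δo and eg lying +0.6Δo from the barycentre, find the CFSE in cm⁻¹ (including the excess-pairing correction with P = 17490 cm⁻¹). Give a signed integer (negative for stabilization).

-9132

Group 8 minus oxidation state +2 gives a d⁶ configuration for Fe²⁺.
Electron filling gives t₂g⁶ eg⁰.
The orbital stabilization is -2.4Δo = -2.4 × 18380 = -44112 cm⁻¹.
Relative to high-spin t₂g⁴ eg² (1 paired), the low-spin configuration has 2 additional pairs, contributing +2 × 17490 = +34980 cm⁻¹.
Overall CFSE = -44112 + 34980 = -9132 cm⁻¹.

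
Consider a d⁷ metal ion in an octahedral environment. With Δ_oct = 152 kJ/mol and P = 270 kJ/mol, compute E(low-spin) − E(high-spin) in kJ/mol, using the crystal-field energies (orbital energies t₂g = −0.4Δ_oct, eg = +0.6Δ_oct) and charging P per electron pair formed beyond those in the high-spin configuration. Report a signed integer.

In the high-spin limit (t₂g⁵ eg²) the orbital term is -0.8Δ_oct = -122 kJ/mol, with no excess pairing.
Low-spin t₂g⁶ eg¹ gives -1.8Δ_oct = -274 kJ/mol, but forming 1 extra pair costs 1P = 270 kJ/mol, so E(LS) = -274 + 270 = -4 kJ/mol.
Thus E(LS) − E(HS) = 118 kJ/mol.

118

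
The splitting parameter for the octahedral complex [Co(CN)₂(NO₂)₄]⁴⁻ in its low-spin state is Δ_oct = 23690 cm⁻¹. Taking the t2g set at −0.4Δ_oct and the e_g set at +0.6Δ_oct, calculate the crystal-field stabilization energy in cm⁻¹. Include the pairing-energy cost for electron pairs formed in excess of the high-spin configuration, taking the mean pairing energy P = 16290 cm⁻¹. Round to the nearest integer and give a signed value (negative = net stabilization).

Ligand charges: 2×(-1) from CN⁻ and 4×(-1) from NO₂⁻ sum to -6; with overall charge -4, Co is +2.
Co is in group 9, so Co²⁺ is d⁷ (9 − 2 = 7).
The d⁷ electrons fill as t2g^6 e_g^1.
The orbital stabilization is -1.8Δ_oct = -1.8 × 23690 = -42642 cm⁻¹.
Relative to high-spin t2g^5 e_g^2 (2 paired), the low-spin configuration has 1 additional pair, contributing +1 × 16290 = +16290 cm⁻¹.
Net CFSE = -42642 + 16290 = -26352 cm⁻¹.

-26352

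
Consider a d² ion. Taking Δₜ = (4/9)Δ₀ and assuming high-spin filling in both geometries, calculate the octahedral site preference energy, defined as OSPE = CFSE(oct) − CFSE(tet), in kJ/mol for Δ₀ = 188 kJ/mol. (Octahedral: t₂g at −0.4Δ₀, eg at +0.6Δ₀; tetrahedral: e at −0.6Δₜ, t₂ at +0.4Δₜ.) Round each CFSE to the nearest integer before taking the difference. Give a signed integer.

-50

Octahedral high-spin t₂g² eg⁰: CFSE = -0.8 × 188 = -150 kJ/mol.
Tetrahedral e² t₂⁰ gives -1.2Δₜ = -1.2 × (4/9) × 188 = -100 kJ/mol.
Subtracting, OSPE = -150 − (-100) = -50 kJ/mol.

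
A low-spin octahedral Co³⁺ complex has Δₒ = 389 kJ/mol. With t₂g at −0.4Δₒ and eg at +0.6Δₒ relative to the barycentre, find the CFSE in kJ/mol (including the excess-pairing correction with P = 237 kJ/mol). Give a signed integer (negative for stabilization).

-460

Co is in group 9, so Co³⁺ is d⁶ (9 − 3 = 6).
Configuration: t₂g⁶ eg⁰.
Orbital CFSE = 6(-0.4) + 0(0.6) = -2.4Δₒ = -2.4 × 389 = -934 kJ/mol.
High-spin d⁶ would be t₂g⁴ eg² with 1 pair; low-spin has 3, so 2 excess pairs cost +2P = +474 kJ/mol.
Combining: -934 + 474 = -460 kJ/mol.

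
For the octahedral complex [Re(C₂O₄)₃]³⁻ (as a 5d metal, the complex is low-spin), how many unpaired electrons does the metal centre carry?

2

Each C₂O₄²⁻ contributes -2; 3 × (-2) = -6. With overall charge -3, Re is in the +3 oxidation state.
Re sits in group 7; removing 3 electrons leaves Re³⁺ with 7 − 3 = 4 d electrons.
Configuration: t₂g⁴ eg⁰, giving 2 unpaired electrons.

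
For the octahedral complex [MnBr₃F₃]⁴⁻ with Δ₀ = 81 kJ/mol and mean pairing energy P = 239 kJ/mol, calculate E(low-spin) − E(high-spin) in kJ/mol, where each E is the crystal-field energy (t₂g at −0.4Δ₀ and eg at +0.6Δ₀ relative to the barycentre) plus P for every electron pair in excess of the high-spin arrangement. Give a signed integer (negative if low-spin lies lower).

Ligand charges: 3×(-1) from Br⁻ and 3×(-1) from F⁻ sum to -6; with overall charge -4, Mn is +2.
Mn is in group 7, so Mn²⁺ is d⁵ (7 − 2 = 5).
High-spin d⁵ fills as t₂g³ eg² with CFSE 3(−0.4) + 2(+0.6) = 0.0Δ₀ = 0 kJ/mol.
For low-spin the configuration is t₂g⁵ eg⁰: orbital energy -2.0 × 81 = -162 kJ/mol, and 2 additional pairs relative to high-spin add 478 kJ/mol, giving 316 kJ/mol.
Thus E(LS) − E(HS) = 316 kJ/mol.

316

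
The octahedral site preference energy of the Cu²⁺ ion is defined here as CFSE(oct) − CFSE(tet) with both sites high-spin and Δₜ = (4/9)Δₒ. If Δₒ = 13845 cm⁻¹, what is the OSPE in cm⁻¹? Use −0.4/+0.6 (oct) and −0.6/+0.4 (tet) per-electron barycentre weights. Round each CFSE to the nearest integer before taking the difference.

-5846

Cu is in group 11, so Cu²⁺ is d⁹ (11 − 2 = 9).
In an octahedral site d⁹ (HS) is t2g^6 e_g^3, giving CFSE(oct) = -0.6Δₒ = -8307 cm⁻¹.
Tetrahedral: e^4 t2^5, CFSE = 4(−0.6) + 5(+0.4) = -0.4Δₜ = -0.4 × (4/9) × 13845 = -2461 cm⁻¹.
OSPE = CFSE(oct) − CFSE(tet) = -8307 − (-2461) = -5846 cm⁻¹.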